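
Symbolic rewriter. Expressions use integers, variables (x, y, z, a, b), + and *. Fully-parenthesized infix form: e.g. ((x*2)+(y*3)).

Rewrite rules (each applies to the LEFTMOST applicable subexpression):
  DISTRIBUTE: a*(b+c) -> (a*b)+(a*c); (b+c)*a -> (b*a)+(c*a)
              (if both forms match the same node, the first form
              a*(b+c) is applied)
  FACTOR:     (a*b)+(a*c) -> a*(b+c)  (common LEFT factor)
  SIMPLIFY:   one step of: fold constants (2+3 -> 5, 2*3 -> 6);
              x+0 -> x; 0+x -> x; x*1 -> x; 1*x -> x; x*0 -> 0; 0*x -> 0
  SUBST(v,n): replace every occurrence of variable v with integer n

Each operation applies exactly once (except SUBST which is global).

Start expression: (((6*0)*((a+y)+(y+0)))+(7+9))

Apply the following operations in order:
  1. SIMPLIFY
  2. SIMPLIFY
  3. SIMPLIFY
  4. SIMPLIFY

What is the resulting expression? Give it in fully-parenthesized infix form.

Answer: 16

Derivation:
Start: (((6*0)*((a+y)+(y+0)))+(7+9))
Apply SIMPLIFY at LL (target: (6*0)): (((6*0)*((a+y)+(y+0)))+(7+9)) -> ((0*((a+y)+(y+0)))+(7+9))
Apply SIMPLIFY at L (target: (0*((a+y)+(y+0)))): ((0*((a+y)+(y+0)))+(7+9)) -> (0+(7+9))
Apply SIMPLIFY at root (target: (0+(7+9))): (0+(7+9)) -> (7+9)
Apply SIMPLIFY at root (target: (7+9)): (7+9) -> 16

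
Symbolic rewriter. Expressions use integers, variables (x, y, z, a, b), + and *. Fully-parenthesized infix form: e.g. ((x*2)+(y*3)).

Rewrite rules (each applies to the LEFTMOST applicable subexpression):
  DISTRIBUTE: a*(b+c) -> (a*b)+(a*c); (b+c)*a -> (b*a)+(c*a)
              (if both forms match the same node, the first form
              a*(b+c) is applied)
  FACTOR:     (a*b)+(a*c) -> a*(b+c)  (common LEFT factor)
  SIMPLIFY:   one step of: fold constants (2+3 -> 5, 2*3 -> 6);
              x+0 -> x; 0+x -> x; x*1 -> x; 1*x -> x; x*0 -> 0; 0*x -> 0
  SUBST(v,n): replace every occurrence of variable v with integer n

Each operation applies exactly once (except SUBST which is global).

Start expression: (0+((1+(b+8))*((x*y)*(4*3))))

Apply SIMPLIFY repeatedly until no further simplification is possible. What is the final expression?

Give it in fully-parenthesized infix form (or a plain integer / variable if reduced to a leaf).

Answer: ((1+(b+8))*((x*y)*12))

Derivation:
Start: (0+((1+(b+8))*((x*y)*(4*3))))
Step 1: at root: (0+((1+(b+8))*((x*y)*(4*3)))) -> ((1+(b+8))*((x*y)*(4*3))); overall: (0+((1+(b+8))*((x*y)*(4*3)))) -> ((1+(b+8))*((x*y)*(4*3)))
Step 2: at RR: (4*3) -> 12; overall: ((1+(b+8))*((x*y)*(4*3))) -> ((1+(b+8))*((x*y)*12))
Fixed point: ((1+(b+8))*((x*y)*12))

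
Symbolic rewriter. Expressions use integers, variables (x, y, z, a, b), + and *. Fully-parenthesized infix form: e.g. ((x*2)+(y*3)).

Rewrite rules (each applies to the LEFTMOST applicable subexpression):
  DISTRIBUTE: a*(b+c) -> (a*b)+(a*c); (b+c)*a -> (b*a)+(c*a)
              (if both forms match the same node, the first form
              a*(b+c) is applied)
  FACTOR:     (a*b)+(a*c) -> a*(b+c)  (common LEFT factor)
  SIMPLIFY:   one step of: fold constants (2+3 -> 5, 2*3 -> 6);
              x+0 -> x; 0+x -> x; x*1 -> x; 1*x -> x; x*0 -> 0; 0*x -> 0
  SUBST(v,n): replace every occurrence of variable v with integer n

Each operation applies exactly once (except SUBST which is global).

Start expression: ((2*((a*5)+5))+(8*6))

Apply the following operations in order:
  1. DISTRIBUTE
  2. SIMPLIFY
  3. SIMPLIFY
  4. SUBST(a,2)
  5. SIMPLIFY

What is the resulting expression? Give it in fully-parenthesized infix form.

Start: ((2*((a*5)+5))+(8*6))
Apply DISTRIBUTE at L (target: (2*((a*5)+5))): ((2*((a*5)+5))+(8*6)) -> (((2*(a*5))+(2*5))+(8*6))
Apply SIMPLIFY at LR (target: (2*5)): (((2*(a*5))+(2*5))+(8*6)) -> (((2*(a*5))+10)+(8*6))
Apply SIMPLIFY at R (target: (8*6)): (((2*(a*5))+10)+(8*6)) -> (((2*(a*5))+10)+48)
Apply SUBST(a,2): (((2*(a*5))+10)+48) -> (((2*(2*5))+10)+48)
Apply SIMPLIFY at LLR (target: (2*5)): (((2*(2*5))+10)+48) -> (((2*10)+10)+48)

Answer: (((2*10)+10)+48)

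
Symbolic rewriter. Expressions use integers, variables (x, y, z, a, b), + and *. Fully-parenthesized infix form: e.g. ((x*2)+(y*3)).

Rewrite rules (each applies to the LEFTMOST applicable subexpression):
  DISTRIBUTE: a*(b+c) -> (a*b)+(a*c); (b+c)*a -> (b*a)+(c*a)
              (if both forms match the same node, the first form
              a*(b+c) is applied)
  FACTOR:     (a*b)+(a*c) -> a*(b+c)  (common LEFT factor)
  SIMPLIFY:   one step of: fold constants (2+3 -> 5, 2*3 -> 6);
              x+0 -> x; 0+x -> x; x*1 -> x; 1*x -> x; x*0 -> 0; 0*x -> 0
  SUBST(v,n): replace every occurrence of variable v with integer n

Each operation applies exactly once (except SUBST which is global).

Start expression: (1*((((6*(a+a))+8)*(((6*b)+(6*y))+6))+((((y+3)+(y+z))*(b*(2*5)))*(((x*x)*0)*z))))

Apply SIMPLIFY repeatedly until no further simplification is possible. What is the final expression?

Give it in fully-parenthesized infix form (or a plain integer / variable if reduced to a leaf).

Start: (1*((((6*(a+a))+8)*(((6*b)+(6*y))+6))+((((y+3)+(y+z))*(b*(2*5)))*(((x*x)*0)*z))))
Step 1: at root: (1*((((6*(a+a))+8)*(((6*b)+(6*y))+6))+((((y+3)+(y+z))*(b*(2*5)))*(((x*x)*0)*z)))) -> ((((6*(a+a))+8)*(((6*b)+(6*y))+6))+((((y+3)+(y+z))*(b*(2*5)))*(((x*x)*0)*z))); overall: (1*((((6*(a+a))+8)*(((6*b)+(6*y))+6))+((((y+3)+(y+z))*(b*(2*5)))*(((x*x)*0)*z)))) -> ((((6*(a+a))+8)*(((6*b)+(6*y))+6))+((((y+3)+(y+z))*(b*(2*5)))*(((x*x)*0)*z)))
Step 2: at RLRR: (2*5) -> 10; overall: ((((6*(a+a))+8)*(((6*b)+(6*y))+6))+((((y+3)+(y+z))*(b*(2*5)))*(((x*x)*0)*z))) -> ((((6*(a+a))+8)*(((6*b)+(6*y))+6))+((((y+3)+(y+z))*(b*10))*(((x*x)*0)*z)))
Step 3: at RRL: ((x*x)*0) -> 0; overall: ((((6*(a+a))+8)*(((6*b)+(6*y))+6))+((((y+3)+(y+z))*(b*10))*(((x*x)*0)*z))) -> ((((6*(a+a))+8)*(((6*b)+(6*y))+6))+((((y+3)+(y+z))*(b*10))*(0*z)))
Step 4: at RR: (0*z) -> 0; overall: ((((6*(a+a))+8)*(((6*b)+(6*y))+6))+((((y+3)+(y+z))*(b*10))*(0*z))) -> ((((6*(a+a))+8)*(((6*b)+(6*y))+6))+((((y+3)+(y+z))*(b*10))*0))
Step 5: at R: ((((y+3)+(y+z))*(b*10))*0) -> 0; overall: ((((6*(a+a))+8)*(((6*b)+(6*y))+6))+((((y+3)+(y+z))*(b*10))*0)) -> ((((6*(a+a))+8)*(((6*b)+(6*y))+6))+0)
Step 6: at root: ((((6*(a+a))+8)*(((6*b)+(6*y))+6))+0) -> (((6*(a+a))+8)*(((6*b)+(6*y))+6)); overall: ((((6*(a+a))+8)*(((6*b)+(6*y))+6))+0) -> (((6*(a+a))+8)*(((6*b)+(6*y))+6))
Fixed point: (((6*(a+a))+8)*(((6*b)+(6*y))+6))

Answer: (((6*(a+a))+8)*(((6*b)+(6*y))+6))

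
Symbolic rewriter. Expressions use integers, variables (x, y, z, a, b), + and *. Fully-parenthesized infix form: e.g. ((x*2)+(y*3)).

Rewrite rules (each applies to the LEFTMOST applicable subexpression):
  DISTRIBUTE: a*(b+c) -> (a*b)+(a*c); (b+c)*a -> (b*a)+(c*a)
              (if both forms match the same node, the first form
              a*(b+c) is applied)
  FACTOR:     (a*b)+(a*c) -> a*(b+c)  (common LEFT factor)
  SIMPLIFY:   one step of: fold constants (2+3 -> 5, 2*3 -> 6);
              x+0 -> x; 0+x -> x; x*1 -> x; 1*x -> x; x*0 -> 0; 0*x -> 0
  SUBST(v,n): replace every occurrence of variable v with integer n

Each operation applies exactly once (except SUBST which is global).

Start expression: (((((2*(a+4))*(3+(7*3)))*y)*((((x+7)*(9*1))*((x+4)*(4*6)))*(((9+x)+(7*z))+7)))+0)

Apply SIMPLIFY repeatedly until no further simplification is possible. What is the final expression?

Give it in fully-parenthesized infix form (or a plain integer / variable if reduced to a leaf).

Answer: ((((2*(a+4))*24)*y)*((((x+7)*9)*((x+4)*24))*(((9+x)+(7*z))+7)))

Derivation:
Start: (((((2*(a+4))*(3+(7*3)))*y)*((((x+7)*(9*1))*((x+4)*(4*6)))*(((9+x)+(7*z))+7)))+0)
Step 1: at root: (((((2*(a+4))*(3+(7*3)))*y)*((((x+7)*(9*1))*((x+4)*(4*6)))*(((9+x)+(7*z))+7)))+0) -> ((((2*(a+4))*(3+(7*3)))*y)*((((x+7)*(9*1))*((x+4)*(4*6)))*(((9+x)+(7*z))+7))); overall: (((((2*(a+4))*(3+(7*3)))*y)*((((x+7)*(9*1))*((x+4)*(4*6)))*(((9+x)+(7*z))+7)))+0) -> ((((2*(a+4))*(3+(7*3)))*y)*((((x+7)*(9*1))*((x+4)*(4*6)))*(((9+x)+(7*z))+7)))
Step 2: at LLRR: (7*3) -> 21; overall: ((((2*(a+4))*(3+(7*3)))*y)*((((x+7)*(9*1))*((x+4)*(4*6)))*(((9+x)+(7*z))+7))) -> ((((2*(a+4))*(3+21))*y)*((((x+7)*(9*1))*((x+4)*(4*6)))*(((9+x)+(7*z))+7)))
Step 3: at LLR: (3+21) -> 24; overall: ((((2*(a+4))*(3+21))*y)*((((x+7)*(9*1))*((x+4)*(4*6)))*(((9+x)+(7*z))+7))) -> ((((2*(a+4))*24)*y)*((((x+7)*(9*1))*((x+4)*(4*6)))*(((9+x)+(7*z))+7)))
Step 4: at RLLR: (9*1) -> 9; overall: ((((2*(a+4))*24)*y)*((((x+7)*(9*1))*((x+4)*(4*6)))*(((9+x)+(7*z))+7))) -> ((((2*(a+4))*24)*y)*((((x+7)*9)*((x+4)*(4*6)))*(((9+x)+(7*z))+7)))
Step 5: at RLRR: (4*6) -> 24; overall: ((((2*(a+4))*24)*y)*((((x+7)*9)*((x+4)*(4*6)))*(((9+x)+(7*z))+7))) -> ((((2*(a+4))*24)*y)*((((x+7)*9)*((x+4)*24))*(((9+x)+(7*z))+7)))
Fixed point: ((((2*(a+4))*24)*y)*((((x+7)*9)*((x+4)*24))*(((9+x)+(7*z))+7)))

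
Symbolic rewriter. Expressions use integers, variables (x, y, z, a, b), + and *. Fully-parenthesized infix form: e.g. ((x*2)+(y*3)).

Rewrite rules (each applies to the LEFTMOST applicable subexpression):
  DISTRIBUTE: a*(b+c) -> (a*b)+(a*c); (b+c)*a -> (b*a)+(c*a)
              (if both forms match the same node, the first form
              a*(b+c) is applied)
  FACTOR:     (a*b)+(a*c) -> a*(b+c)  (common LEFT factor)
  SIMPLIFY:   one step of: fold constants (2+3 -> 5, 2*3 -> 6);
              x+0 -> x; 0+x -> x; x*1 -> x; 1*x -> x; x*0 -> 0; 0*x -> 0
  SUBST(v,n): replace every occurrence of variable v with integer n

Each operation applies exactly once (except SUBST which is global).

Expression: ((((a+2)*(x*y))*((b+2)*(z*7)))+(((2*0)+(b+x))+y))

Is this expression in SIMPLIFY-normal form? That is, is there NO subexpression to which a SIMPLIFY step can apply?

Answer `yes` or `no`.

Expression: ((((a+2)*(x*y))*((b+2)*(z*7)))+(((2*0)+(b+x))+y))
Scanning for simplifiable subexpressions (pre-order)...
  at root: ((((a+2)*(x*y))*((b+2)*(z*7)))+(((2*0)+(b+x))+y)) (not simplifiable)
  at L: (((a+2)*(x*y))*((b+2)*(z*7))) (not simplifiable)
  at LL: ((a+2)*(x*y)) (not simplifiable)
  at LLL: (a+2) (not simplifiable)
  at LLR: (x*y) (not simplifiable)
  at LR: ((b+2)*(z*7)) (not simplifiable)
  at LRL: (b+2) (not simplifiable)
  at LRR: (z*7) (not simplifiable)
  at R: (((2*0)+(b+x))+y) (not simplifiable)
  at RL: ((2*0)+(b+x)) (not simplifiable)
  at RLL: (2*0) (SIMPLIFIABLE)
  at RLR: (b+x) (not simplifiable)
Found simplifiable subexpr at path RLL: (2*0)
One SIMPLIFY step would give: ((((a+2)*(x*y))*((b+2)*(z*7)))+((0+(b+x))+y))
-> NOT in normal form.

Answer: no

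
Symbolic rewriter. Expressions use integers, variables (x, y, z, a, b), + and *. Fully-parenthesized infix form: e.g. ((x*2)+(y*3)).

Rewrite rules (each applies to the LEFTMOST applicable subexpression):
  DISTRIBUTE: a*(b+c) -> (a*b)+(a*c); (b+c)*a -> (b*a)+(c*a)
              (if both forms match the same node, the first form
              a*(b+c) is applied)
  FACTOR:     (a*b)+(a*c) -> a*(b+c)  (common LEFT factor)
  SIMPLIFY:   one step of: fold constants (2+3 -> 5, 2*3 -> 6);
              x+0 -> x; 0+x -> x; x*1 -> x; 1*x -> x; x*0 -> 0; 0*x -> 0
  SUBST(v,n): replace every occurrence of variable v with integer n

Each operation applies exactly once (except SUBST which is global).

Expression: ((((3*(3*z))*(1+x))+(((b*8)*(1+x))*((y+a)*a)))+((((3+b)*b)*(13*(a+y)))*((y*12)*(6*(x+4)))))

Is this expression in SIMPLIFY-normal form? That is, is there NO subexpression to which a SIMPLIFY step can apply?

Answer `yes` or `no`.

Expression: ((((3*(3*z))*(1+x))+(((b*8)*(1+x))*((y+a)*a)))+((((3+b)*b)*(13*(a+y)))*((y*12)*(6*(x+4)))))
Scanning for simplifiable subexpressions (pre-order)...
  at root: ((((3*(3*z))*(1+x))+(((b*8)*(1+x))*((y+a)*a)))+((((3+b)*b)*(13*(a+y)))*((y*12)*(6*(x+4))))) (not simplifiable)
  at L: (((3*(3*z))*(1+x))+(((b*8)*(1+x))*((y+a)*a))) (not simplifiable)
  at LL: ((3*(3*z))*(1+x)) (not simplifiable)
  at LLL: (3*(3*z)) (not simplifiable)
  at LLLR: (3*z) (not simplifiable)
  at LLR: (1+x) (not simplifiable)
  at LR: (((b*8)*(1+x))*((y+a)*a)) (not simplifiable)
  at LRL: ((b*8)*(1+x)) (not simplifiable)
  at LRLL: (b*8) (not simplifiable)
  at LRLR: (1+x) (not simplifiable)
  at LRR: ((y+a)*a) (not simplifiable)
  at LRRL: (y+a) (not simplifiable)
  at R: ((((3+b)*b)*(13*(a+y)))*((y*12)*(6*(x+4)))) (not simplifiable)
  at RL: (((3+b)*b)*(13*(a+y))) (not simplifiable)
  at RLL: ((3+b)*b) (not simplifiable)
  at RLLL: (3+b) (not simplifiable)
  at RLR: (13*(a+y)) (not simplifiable)
  at RLRR: (a+y) (not simplifiable)
  at RR: ((y*12)*(6*(x+4))) (not simplifiable)
  at RRL: (y*12) (not simplifiable)
  at RRR: (6*(x+4)) (not simplifiable)
  at RRRR: (x+4) (not simplifiable)
Result: no simplifiable subexpression found -> normal form.

Answer: yes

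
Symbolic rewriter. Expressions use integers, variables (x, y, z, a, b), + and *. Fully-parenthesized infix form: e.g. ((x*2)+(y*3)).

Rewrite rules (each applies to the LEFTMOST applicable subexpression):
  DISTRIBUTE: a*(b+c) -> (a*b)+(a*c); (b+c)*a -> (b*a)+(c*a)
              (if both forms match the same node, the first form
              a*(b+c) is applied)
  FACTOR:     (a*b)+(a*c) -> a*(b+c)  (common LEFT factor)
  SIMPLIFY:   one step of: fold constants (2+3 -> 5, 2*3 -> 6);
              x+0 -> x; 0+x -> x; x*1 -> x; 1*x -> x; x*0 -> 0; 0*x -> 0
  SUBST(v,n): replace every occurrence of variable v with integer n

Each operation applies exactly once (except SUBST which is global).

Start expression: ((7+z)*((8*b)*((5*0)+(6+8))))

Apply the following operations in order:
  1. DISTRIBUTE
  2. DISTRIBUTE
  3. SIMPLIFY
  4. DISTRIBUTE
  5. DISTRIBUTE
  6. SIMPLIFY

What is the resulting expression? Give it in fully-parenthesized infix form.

Start: ((7+z)*((8*b)*((5*0)+(6+8))))
Apply DISTRIBUTE at root (target: ((7+z)*((8*b)*((5*0)+(6+8))))): ((7+z)*((8*b)*((5*0)+(6+8)))) -> ((7*((8*b)*((5*0)+(6+8))))+(z*((8*b)*((5*0)+(6+8)))))
Apply DISTRIBUTE at LR (target: ((8*b)*((5*0)+(6+8)))): ((7*((8*b)*((5*0)+(6+8))))+(z*((8*b)*((5*0)+(6+8))))) -> ((7*(((8*b)*(5*0))+((8*b)*(6+8))))+(z*((8*b)*((5*0)+(6+8)))))
Apply SIMPLIFY at LRLR (target: (5*0)): ((7*(((8*b)*(5*0))+((8*b)*(6+8))))+(z*((8*b)*((5*0)+(6+8))))) -> ((7*(((8*b)*0)+((8*b)*(6+8))))+(z*((8*b)*((5*0)+(6+8)))))
Apply DISTRIBUTE at L (target: (7*(((8*b)*0)+((8*b)*(6+8))))): ((7*(((8*b)*0)+((8*b)*(6+8))))+(z*((8*b)*((5*0)+(6+8))))) -> (((7*((8*b)*0))+(7*((8*b)*(6+8))))+(z*((8*b)*((5*0)+(6+8)))))
Apply DISTRIBUTE at LRR (target: ((8*b)*(6+8))): (((7*((8*b)*0))+(7*((8*b)*(6+8))))+(z*((8*b)*((5*0)+(6+8))))) -> (((7*((8*b)*0))+(7*(((8*b)*6)+((8*b)*8))))+(z*((8*b)*((5*0)+(6+8)))))
Apply SIMPLIFY at LLR (target: ((8*b)*0)): (((7*((8*b)*0))+(7*(((8*b)*6)+((8*b)*8))))+(z*((8*b)*((5*0)+(6+8))))) -> (((7*0)+(7*(((8*b)*6)+((8*b)*8))))+(z*((8*b)*((5*0)+(6+8)))))

Answer: (((7*0)+(7*(((8*b)*6)+((8*b)*8))))+(z*((8*b)*((5*0)+(6+8)))))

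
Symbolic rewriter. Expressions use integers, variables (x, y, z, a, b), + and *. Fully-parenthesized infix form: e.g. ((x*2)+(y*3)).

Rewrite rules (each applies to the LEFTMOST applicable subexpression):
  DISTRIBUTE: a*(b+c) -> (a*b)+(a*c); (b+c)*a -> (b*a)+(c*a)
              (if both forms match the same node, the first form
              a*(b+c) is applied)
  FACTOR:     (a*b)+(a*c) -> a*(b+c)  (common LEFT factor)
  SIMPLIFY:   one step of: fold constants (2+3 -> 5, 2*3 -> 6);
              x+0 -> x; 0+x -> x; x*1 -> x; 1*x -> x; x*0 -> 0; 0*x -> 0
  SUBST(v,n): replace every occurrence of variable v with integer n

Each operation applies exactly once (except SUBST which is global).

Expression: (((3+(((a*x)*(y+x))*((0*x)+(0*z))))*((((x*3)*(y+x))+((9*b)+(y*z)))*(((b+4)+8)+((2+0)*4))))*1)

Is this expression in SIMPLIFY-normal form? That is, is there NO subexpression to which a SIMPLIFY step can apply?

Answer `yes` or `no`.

Expression: (((3+(((a*x)*(y+x))*((0*x)+(0*z))))*((((x*3)*(y+x))+((9*b)+(y*z)))*(((b+4)+8)+((2+0)*4))))*1)
Scanning for simplifiable subexpressions (pre-order)...
  at root: (((3+(((a*x)*(y+x))*((0*x)+(0*z))))*((((x*3)*(y+x))+((9*b)+(y*z)))*(((b+4)+8)+((2+0)*4))))*1) (SIMPLIFIABLE)
  at L: ((3+(((a*x)*(y+x))*((0*x)+(0*z))))*((((x*3)*(y+x))+((9*b)+(y*z)))*(((b+4)+8)+((2+0)*4)))) (not simplifiable)
  at LL: (3+(((a*x)*(y+x))*((0*x)+(0*z)))) (not simplifiable)
  at LLR: (((a*x)*(y+x))*((0*x)+(0*z))) (not simplifiable)
  at LLRL: ((a*x)*(y+x)) (not simplifiable)
  at LLRLL: (a*x) (not simplifiable)
  at LLRLR: (y+x) (not simplifiable)
  at LLRR: ((0*x)+(0*z)) (not simplifiable)
  at LLRRL: (0*x) (SIMPLIFIABLE)
  at LLRRR: (0*z) (SIMPLIFIABLE)
  at LR: ((((x*3)*(y+x))+((9*b)+(y*z)))*(((b+4)+8)+((2+0)*4))) (not simplifiable)
  at LRL: (((x*3)*(y+x))+((9*b)+(y*z))) (not simplifiable)
  at LRLL: ((x*3)*(y+x)) (not simplifiable)
  at LRLLL: (x*3) (not simplifiable)
  at LRLLR: (y+x) (not simplifiable)
  at LRLR: ((9*b)+(y*z)) (not simplifiable)
  at LRLRL: (9*b) (not simplifiable)
  at LRLRR: (y*z) (not simplifiable)
  at LRR: (((b+4)+8)+((2+0)*4)) (not simplifiable)
  at LRRL: ((b+4)+8) (not simplifiable)
  at LRRLL: (b+4) (not simplifiable)
  at LRRR: ((2+0)*4) (not simplifiable)
  at LRRRL: (2+0) (SIMPLIFIABLE)
Found simplifiable subexpr at path root: (((3+(((a*x)*(y+x))*((0*x)+(0*z))))*((((x*3)*(y+x))+((9*b)+(y*z)))*(((b+4)+8)+((2+0)*4))))*1)
One SIMPLIFY step would give: ((3+(((a*x)*(y+x))*((0*x)+(0*z))))*((((x*3)*(y+x))+((9*b)+(y*z)))*(((b+4)+8)+((2+0)*4))))
-> NOT in normal form.

Answer: no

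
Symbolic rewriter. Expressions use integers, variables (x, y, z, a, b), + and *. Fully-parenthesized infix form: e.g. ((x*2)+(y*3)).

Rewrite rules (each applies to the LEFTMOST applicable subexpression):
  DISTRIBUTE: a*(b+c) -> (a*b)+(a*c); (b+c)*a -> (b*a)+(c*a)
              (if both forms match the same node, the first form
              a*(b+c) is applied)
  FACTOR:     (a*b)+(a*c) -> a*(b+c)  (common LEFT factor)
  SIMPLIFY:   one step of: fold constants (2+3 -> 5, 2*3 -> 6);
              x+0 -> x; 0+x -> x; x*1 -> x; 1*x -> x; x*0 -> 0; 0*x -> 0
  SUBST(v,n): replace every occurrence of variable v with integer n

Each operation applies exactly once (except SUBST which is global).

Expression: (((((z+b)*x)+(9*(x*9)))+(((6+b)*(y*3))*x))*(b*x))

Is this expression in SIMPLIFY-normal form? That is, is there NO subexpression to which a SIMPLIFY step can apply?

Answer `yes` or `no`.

Expression: (((((z+b)*x)+(9*(x*9)))+(((6+b)*(y*3))*x))*(b*x))
Scanning for simplifiable subexpressions (pre-order)...
  at root: (((((z+b)*x)+(9*(x*9)))+(((6+b)*(y*3))*x))*(b*x)) (not simplifiable)
  at L: ((((z+b)*x)+(9*(x*9)))+(((6+b)*(y*3))*x)) (not simplifiable)
  at LL: (((z+b)*x)+(9*(x*9))) (not simplifiable)
  at LLL: ((z+b)*x) (not simplifiable)
  at LLLL: (z+b) (not simplifiable)
  at LLR: (9*(x*9)) (not simplifiable)
  at LLRR: (x*9) (not simplifiable)
  at LR: (((6+b)*(y*3))*x) (not simplifiable)
  at LRL: ((6+b)*(y*3)) (not simplifiable)
  at LRLL: (6+b) (not simplifiable)
  at LRLR: (y*3) (not simplifiable)
  at R: (b*x) (not simplifiable)
Result: no simplifiable subexpression found -> normal form.

Answer: yes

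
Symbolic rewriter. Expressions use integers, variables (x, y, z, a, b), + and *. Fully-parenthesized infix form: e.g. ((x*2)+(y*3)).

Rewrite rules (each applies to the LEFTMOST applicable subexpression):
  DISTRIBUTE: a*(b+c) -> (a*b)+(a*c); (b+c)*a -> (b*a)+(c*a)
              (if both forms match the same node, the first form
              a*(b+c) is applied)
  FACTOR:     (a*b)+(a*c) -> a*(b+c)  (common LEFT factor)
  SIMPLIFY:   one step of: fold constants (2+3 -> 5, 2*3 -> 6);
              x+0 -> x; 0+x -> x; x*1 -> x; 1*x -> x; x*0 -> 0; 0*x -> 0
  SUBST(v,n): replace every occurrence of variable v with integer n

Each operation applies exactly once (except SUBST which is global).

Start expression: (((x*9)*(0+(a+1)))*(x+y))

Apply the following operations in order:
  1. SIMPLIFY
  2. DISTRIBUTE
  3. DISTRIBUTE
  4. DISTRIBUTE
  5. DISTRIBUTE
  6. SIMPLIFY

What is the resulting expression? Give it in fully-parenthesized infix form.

Answer: (((((x*9)*a)*x)+((x*9)*x))+((((x*9)*a)+((x*9)*1))*y))

Derivation:
Start: (((x*9)*(0+(a+1)))*(x+y))
Apply SIMPLIFY at LR (target: (0+(a+1))): (((x*9)*(0+(a+1)))*(x+y)) -> (((x*9)*(a+1))*(x+y))
Apply DISTRIBUTE at root (target: (((x*9)*(a+1))*(x+y))): (((x*9)*(a+1))*(x+y)) -> ((((x*9)*(a+1))*x)+(((x*9)*(a+1))*y))
Apply DISTRIBUTE at LL (target: ((x*9)*(a+1))): ((((x*9)*(a+1))*x)+(((x*9)*(a+1))*y)) -> (((((x*9)*a)+((x*9)*1))*x)+(((x*9)*(a+1))*y))
Apply DISTRIBUTE at L (target: ((((x*9)*a)+((x*9)*1))*x)): (((((x*9)*a)+((x*9)*1))*x)+(((x*9)*(a+1))*y)) -> (((((x*9)*a)*x)+(((x*9)*1)*x))+(((x*9)*(a+1))*y))
Apply DISTRIBUTE at RL (target: ((x*9)*(a+1))): (((((x*9)*a)*x)+(((x*9)*1)*x))+(((x*9)*(a+1))*y)) -> (((((x*9)*a)*x)+(((x*9)*1)*x))+((((x*9)*a)+((x*9)*1))*y))
Apply SIMPLIFY at LRL (target: ((x*9)*1)): (((((x*9)*a)*x)+(((x*9)*1)*x))+((((x*9)*a)+((x*9)*1))*y)) -> (((((x*9)*a)*x)+((x*9)*x))+((((x*9)*a)+((x*9)*1))*y))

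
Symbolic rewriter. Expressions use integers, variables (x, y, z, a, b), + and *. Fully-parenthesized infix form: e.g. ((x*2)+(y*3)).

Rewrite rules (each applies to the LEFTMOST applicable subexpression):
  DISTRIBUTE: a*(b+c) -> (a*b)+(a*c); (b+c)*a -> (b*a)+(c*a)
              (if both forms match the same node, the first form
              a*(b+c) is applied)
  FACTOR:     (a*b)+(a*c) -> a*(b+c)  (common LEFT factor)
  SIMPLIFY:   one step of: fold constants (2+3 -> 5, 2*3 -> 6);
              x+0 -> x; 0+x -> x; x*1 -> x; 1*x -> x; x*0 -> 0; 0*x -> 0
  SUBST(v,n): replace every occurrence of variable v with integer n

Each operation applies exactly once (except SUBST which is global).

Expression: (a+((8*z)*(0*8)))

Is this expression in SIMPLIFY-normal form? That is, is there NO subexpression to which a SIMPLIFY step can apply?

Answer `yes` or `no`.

Answer: no

Derivation:
Expression: (a+((8*z)*(0*8)))
Scanning for simplifiable subexpressions (pre-order)...
  at root: (a+((8*z)*(0*8))) (not simplifiable)
  at R: ((8*z)*(0*8)) (not simplifiable)
  at RL: (8*z) (not simplifiable)
  at RR: (0*8) (SIMPLIFIABLE)
Found simplifiable subexpr at path RR: (0*8)
One SIMPLIFY step would give: (a+((8*z)*0))
-> NOT in normal form.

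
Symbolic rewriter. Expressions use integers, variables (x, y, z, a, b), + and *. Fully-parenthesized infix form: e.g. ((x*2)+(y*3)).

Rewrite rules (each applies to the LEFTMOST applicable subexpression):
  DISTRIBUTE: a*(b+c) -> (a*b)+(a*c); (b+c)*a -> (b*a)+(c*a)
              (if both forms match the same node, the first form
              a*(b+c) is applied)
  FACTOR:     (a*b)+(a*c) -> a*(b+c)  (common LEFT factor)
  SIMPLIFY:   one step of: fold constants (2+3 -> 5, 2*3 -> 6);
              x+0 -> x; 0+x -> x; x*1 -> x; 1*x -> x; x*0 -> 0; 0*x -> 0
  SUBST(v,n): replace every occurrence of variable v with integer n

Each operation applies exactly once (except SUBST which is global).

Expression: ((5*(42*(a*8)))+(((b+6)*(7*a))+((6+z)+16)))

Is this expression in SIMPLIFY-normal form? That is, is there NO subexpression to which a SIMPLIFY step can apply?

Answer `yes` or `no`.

Answer: yes

Derivation:
Expression: ((5*(42*(a*8)))+(((b+6)*(7*a))+((6+z)+16)))
Scanning for simplifiable subexpressions (pre-order)...
  at root: ((5*(42*(a*8)))+(((b+6)*(7*a))+((6+z)+16))) (not simplifiable)
  at L: (5*(42*(a*8))) (not simplifiable)
  at LR: (42*(a*8)) (not simplifiable)
  at LRR: (a*8) (not simplifiable)
  at R: (((b+6)*(7*a))+((6+z)+16)) (not simplifiable)
  at RL: ((b+6)*(7*a)) (not simplifiable)
  at RLL: (b+6) (not simplifiable)
  at RLR: (7*a) (not simplifiable)
  at RR: ((6+z)+16) (not simplifiable)
  at RRL: (6+z) (not simplifiable)
Result: no simplifiable subexpression found -> normal form.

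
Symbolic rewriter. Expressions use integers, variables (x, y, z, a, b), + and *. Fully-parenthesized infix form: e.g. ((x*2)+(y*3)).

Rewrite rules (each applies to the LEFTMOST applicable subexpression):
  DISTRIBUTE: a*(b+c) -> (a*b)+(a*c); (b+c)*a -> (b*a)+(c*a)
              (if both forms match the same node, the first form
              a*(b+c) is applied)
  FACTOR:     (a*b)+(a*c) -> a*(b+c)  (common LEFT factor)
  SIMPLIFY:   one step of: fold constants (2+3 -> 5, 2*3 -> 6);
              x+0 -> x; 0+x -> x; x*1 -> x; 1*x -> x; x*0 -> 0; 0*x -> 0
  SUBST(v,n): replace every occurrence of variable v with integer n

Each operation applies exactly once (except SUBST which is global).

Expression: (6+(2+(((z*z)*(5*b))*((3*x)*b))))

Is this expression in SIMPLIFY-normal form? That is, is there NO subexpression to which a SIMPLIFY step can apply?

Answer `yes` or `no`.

Answer: yes

Derivation:
Expression: (6+(2+(((z*z)*(5*b))*((3*x)*b))))
Scanning for simplifiable subexpressions (pre-order)...
  at root: (6+(2+(((z*z)*(5*b))*((3*x)*b)))) (not simplifiable)
  at R: (2+(((z*z)*(5*b))*((3*x)*b))) (not simplifiable)
  at RR: (((z*z)*(5*b))*((3*x)*b)) (not simplifiable)
  at RRL: ((z*z)*(5*b)) (not simplifiable)
  at RRLL: (z*z) (not simplifiable)
  at RRLR: (5*b) (not simplifiable)
  at RRR: ((3*x)*b) (not simplifiable)
  at RRRL: (3*x) (not simplifiable)
Result: no simplifiable subexpression found -> normal form.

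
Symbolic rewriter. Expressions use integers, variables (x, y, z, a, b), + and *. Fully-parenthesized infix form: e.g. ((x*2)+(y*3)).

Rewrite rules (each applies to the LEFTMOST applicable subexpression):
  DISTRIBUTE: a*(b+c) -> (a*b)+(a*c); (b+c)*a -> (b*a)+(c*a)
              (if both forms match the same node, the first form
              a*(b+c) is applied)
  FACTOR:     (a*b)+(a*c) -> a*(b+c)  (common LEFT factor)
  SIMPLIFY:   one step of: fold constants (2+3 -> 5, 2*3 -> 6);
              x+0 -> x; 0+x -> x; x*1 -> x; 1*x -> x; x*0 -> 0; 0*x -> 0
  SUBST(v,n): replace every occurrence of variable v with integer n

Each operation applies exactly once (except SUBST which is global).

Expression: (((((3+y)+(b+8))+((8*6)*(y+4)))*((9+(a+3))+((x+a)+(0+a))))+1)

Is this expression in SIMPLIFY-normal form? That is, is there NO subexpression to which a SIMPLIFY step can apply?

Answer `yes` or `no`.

Answer: no

Derivation:
Expression: (((((3+y)+(b+8))+((8*6)*(y+4)))*((9+(a+3))+((x+a)+(0+a))))+1)
Scanning for simplifiable subexpressions (pre-order)...
  at root: (((((3+y)+(b+8))+((8*6)*(y+4)))*((9+(a+3))+((x+a)+(0+a))))+1) (not simplifiable)
  at L: ((((3+y)+(b+8))+((8*6)*(y+4)))*((9+(a+3))+((x+a)+(0+a)))) (not simplifiable)
  at LL: (((3+y)+(b+8))+((8*6)*(y+4))) (not simplifiable)
  at LLL: ((3+y)+(b+8)) (not simplifiable)
  at LLLL: (3+y) (not simplifiable)
  at LLLR: (b+8) (not simplifiable)
  at LLR: ((8*6)*(y+4)) (not simplifiable)
  at LLRL: (8*6) (SIMPLIFIABLE)
  at LLRR: (y+4) (not simplifiable)
  at LR: ((9+(a+3))+((x+a)+(0+a))) (not simplifiable)
  at LRL: (9+(a+3)) (not simplifiable)
  at LRLR: (a+3) (not simplifiable)
  at LRR: ((x+a)+(0+a)) (not simplifiable)
  at LRRL: (x+a) (not simplifiable)
  at LRRR: (0+a) (SIMPLIFIABLE)
Found simplifiable subexpr at path LLRL: (8*6)
One SIMPLIFY step would give: (((((3+y)+(b+8))+(48*(y+4)))*((9+(a+3))+((x+a)+(0+a))))+1)
-> NOT in normal form.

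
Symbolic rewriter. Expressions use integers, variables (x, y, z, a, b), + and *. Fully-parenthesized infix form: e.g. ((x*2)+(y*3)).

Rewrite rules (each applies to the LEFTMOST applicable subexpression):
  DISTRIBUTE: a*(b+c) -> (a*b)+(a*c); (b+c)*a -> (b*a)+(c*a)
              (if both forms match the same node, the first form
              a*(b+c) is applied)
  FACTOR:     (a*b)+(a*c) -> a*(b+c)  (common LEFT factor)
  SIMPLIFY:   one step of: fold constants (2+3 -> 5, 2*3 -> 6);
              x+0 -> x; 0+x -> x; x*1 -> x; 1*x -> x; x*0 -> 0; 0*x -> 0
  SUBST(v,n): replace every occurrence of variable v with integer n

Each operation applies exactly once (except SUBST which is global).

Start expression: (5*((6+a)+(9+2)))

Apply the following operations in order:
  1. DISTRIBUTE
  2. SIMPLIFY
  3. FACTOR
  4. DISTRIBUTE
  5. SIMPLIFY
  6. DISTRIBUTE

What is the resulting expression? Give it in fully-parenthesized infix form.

Start: (5*((6+a)+(9+2)))
Apply DISTRIBUTE at root (target: (5*((6+a)+(9+2)))): (5*((6+a)+(9+2))) -> ((5*(6+a))+(5*(9+2)))
Apply SIMPLIFY at RR (target: (9+2)): ((5*(6+a))+(5*(9+2))) -> ((5*(6+a))+(5*11))
Apply FACTOR at root (target: ((5*(6+a))+(5*11))): ((5*(6+a))+(5*11)) -> (5*((6+a)+11))
Apply DISTRIBUTE at root (target: (5*((6+a)+11))): (5*((6+a)+11)) -> ((5*(6+a))+(5*11))
Apply SIMPLIFY at R (target: (5*11)): ((5*(6+a))+(5*11)) -> ((5*(6+a))+55)
Apply DISTRIBUTE at L (target: (5*(6+a))): ((5*(6+a))+55) -> (((5*6)+(5*a))+55)

Answer: (((5*6)+(5*a))+55)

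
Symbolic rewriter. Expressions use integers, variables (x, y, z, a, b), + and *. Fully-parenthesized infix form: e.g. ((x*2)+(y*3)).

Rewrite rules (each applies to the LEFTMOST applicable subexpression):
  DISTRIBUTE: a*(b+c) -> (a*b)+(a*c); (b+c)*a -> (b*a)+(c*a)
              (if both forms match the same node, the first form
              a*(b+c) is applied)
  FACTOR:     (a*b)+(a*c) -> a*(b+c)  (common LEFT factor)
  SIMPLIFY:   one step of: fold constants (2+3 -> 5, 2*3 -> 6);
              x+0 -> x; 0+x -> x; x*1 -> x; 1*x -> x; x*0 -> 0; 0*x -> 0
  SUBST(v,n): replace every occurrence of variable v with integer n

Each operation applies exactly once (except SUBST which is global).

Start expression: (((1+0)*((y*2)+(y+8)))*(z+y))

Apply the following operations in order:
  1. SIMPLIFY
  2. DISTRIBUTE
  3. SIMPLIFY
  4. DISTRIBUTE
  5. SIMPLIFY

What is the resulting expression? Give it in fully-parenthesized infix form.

Answer: ((((y*2)*z)+((y+8)*z))+(((y*2)+(y+8))*y))

Derivation:
Start: (((1+0)*((y*2)+(y+8)))*(z+y))
Apply SIMPLIFY at LL (target: (1+0)): (((1+0)*((y*2)+(y+8)))*(z+y)) -> ((1*((y*2)+(y+8)))*(z+y))
Apply DISTRIBUTE at root (target: ((1*((y*2)+(y+8)))*(z+y))): ((1*((y*2)+(y+8)))*(z+y)) -> (((1*((y*2)+(y+8)))*z)+((1*((y*2)+(y+8)))*y))
Apply SIMPLIFY at LL (target: (1*((y*2)+(y+8)))): (((1*((y*2)+(y+8)))*z)+((1*((y*2)+(y+8)))*y)) -> ((((y*2)+(y+8))*z)+((1*((y*2)+(y+8)))*y))
Apply DISTRIBUTE at L (target: (((y*2)+(y+8))*z)): ((((y*2)+(y+8))*z)+((1*((y*2)+(y+8)))*y)) -> ((((y*2)*z)+((y+8)*z))+((1*((y*2)+(y+8)))*y))
Apply SIMPLIFY at RL (target: (1*((y*2)+(y+8)))): ((((y*2)*z)+((y+8)*z))+((1*((y*2)+(y+8)))*y)) -> ((((y*2)*z)+((y+8)*z))+(((y*2)+(y+8))*y))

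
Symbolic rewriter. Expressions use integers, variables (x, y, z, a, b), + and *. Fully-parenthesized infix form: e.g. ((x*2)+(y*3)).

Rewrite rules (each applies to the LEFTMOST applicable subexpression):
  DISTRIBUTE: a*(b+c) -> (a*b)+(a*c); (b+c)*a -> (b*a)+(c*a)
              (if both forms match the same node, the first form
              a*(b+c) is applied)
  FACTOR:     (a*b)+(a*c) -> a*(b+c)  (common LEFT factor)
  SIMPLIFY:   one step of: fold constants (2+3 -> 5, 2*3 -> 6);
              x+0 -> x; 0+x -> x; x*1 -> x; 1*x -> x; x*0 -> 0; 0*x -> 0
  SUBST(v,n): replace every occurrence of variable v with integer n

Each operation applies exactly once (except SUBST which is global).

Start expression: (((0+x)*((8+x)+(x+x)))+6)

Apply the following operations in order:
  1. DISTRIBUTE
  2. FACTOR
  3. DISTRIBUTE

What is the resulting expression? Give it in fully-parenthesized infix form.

Answer: ((((0+x)*(8+x))+((0+x)*(x+x)))+6)

Derivation:
Start: (((0+x)*((8+x)+(x+x)))+6)
Apply DISTRIBUTE at L (target: ((0+x)*((8+x)+(x+x)))): (((0+x)*((8+x)+(x+x)))+6) -> ((((0+x)*(8+x))+((0+x)*(x+x)))+6)
Apply FACTOR at L (target: (((0+x)*(8+x))+((0+x)*(x+x)))): ((((0+x)*(8+x))+((0+x)*(x+x)))+6) -> (((0+x)*((8+x)+(x+x)))+6)
Apply DISTRIBUTE at L (target: ((0+x)*((8+x)+(x+x)))): (((0+x)*((8+x)+(x+x)))+6) -> ((((0+x)*(8+x))+((0+x)*(x+x)))+6)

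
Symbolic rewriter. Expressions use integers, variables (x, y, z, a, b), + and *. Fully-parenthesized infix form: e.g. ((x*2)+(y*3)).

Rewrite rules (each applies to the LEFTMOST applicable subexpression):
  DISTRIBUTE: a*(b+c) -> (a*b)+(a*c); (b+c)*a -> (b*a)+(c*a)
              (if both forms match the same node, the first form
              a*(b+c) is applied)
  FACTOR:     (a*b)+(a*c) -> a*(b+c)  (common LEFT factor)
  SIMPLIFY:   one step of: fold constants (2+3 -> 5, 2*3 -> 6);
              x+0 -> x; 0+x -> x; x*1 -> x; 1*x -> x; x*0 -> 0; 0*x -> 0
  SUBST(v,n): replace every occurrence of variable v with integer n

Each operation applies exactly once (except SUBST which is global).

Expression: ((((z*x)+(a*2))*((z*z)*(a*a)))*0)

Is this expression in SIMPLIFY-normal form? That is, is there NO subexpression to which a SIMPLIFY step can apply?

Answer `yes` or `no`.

Answer: no

Derivation:
Expression: ((((z*x)+(a*2))*((z*z)*(a*a)))*0)
Scanning for simplifiable subexpressions (pre-order)...
  at root: ((((z*x)+(a*2))*((z*z)*(a*a)))*0) (SIMPLIFIABLE)
  at L: (((z*x)+(a*2))*((z*z)*(a*a))) (not simplifiable)
  at LL: ((z*x)+(a*2)) (not simplifiable)
  at LLL: (z*x) (not simplifiable)
  at LLR: (a*2) (not simplifiable)
  at LR: ((z*z)*(a*a)) (not simplifiable)
  at LRL: (z*z) (not simplifiable)
  at LRR: (a*a) (not simplifiable)
Found simplifiable subexpr at path root: ((((z*x)+(a*2))*((z*z)*(a*a)))*0)
One SIMPLIFY step would give: 0
-> NOT in normal form.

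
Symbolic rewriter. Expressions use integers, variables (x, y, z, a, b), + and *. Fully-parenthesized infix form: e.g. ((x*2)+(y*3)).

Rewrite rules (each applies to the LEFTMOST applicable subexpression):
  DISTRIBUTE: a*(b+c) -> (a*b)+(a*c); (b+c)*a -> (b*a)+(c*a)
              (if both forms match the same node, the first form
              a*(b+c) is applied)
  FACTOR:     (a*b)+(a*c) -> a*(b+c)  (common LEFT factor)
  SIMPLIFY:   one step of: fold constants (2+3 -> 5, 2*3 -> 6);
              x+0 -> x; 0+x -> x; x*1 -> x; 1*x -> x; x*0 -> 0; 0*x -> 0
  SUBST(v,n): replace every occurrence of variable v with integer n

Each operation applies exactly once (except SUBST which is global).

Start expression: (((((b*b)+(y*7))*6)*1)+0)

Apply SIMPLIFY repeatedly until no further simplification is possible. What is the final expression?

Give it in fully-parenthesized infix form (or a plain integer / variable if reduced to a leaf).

Answer: (((b*b)+(y*7))*6)

Derivation:
Start: (((((b*b)+(y*7))*6)*1)+0)
Step 1: at root: (((((b*b)+(y*7))*6)*1)+0) -> ((((b*b)+(y*7))*6)*1); overall: (((((b*b)+(y*7))*6)*1)+0) -> ((((b*b)+(y*7))*6)*1)
Step 2: at root: ((((b*b)+(y*7))*6)*1) -> (((b*b)+(y*7))*6); overall: ((((b*b)+(y*7))*6)*1) -> (((b*b)+(y*7))*6)
Fixed point: (((b*b)+(y*7))*6)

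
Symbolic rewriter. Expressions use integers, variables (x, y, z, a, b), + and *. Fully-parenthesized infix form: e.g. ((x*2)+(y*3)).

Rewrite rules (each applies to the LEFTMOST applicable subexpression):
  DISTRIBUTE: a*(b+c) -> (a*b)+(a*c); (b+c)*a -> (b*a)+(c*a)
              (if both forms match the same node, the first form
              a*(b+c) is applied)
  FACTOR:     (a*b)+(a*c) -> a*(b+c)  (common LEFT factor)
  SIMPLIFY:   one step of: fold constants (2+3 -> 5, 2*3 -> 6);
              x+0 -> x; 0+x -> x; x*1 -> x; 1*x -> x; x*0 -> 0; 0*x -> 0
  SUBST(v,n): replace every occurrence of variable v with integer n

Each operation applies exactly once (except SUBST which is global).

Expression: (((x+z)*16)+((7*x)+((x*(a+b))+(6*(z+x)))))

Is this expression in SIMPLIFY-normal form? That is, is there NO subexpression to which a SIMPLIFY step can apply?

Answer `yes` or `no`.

Answer: yes

Derivation:
Expression: (((x+z)*16)+((7*x)+((x*(a+b))+(6*(z+x)))))
Scanning for simplifiable subexpressions (pre-order)...
  at root: (((x+z)*16)+((7*x)+((x*(a+b))+(6*(z+x))))) (not simplifiable)
  at L: ((x+z)*16) (not simplifiable)
  at LL: (x+z) (not simplifiable)
  at R: ((7*x)+((x*(a+b))+(6*(z+x)))) (not simplifiable)
  at RL: (7*x) (not simplifiable)
  at RR: ((x*(a+b))+(6*(z+x))) (not simplifiable)
  at RRL: (x*(a+b)) (not simplifiable)
  at RRLR: (a+b) (not simplifiable)
  at RRR: (6*(z+x)) (not simplifiable)
  at RRRR: (z+x) (not simplifiable)
Result: no simplifiable subexpression found -> normal form.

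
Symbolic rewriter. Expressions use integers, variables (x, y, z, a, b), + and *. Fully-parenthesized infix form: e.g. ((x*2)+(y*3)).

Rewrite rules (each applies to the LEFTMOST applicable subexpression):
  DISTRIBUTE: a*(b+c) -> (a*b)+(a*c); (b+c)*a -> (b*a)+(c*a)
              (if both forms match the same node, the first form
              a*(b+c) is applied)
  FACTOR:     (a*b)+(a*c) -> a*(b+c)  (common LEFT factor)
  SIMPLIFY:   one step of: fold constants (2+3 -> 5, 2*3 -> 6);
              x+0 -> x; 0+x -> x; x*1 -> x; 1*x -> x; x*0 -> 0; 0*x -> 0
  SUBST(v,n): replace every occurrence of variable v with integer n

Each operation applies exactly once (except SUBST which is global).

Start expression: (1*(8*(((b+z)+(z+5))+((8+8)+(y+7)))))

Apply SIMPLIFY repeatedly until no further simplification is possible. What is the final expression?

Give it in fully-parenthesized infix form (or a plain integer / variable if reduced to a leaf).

Answer: (8*(((b+z)+(z+5))+(16+(y+7))))

Derivation:
Start: (1*(8*(((b+z)+(z+5))+((8+8)+(y+7)))))
Step 1: at root: (1*(8*(((b+z)+(z+5))+((8+8)+(y+7))))) -> (8*(((b+z)+(z+5))+((8+8)+(y+7)))); overall: (1*(8*(((b+z)+(z+5))+((8+8)+(y+7))))) -> (8*(((b+z)+(z+5))+((8+8)+(y+7))))
Step 2: at RRL: (8+8) -> 16; overall: (8*(((b+z)+(z+5))+((8+8)+(y+7)))) -> (8*(((b+z)+(z+5))+(16+(y+7))))
Fixed point: (8*(((b+z)+(z+5))+(16+(y+7))))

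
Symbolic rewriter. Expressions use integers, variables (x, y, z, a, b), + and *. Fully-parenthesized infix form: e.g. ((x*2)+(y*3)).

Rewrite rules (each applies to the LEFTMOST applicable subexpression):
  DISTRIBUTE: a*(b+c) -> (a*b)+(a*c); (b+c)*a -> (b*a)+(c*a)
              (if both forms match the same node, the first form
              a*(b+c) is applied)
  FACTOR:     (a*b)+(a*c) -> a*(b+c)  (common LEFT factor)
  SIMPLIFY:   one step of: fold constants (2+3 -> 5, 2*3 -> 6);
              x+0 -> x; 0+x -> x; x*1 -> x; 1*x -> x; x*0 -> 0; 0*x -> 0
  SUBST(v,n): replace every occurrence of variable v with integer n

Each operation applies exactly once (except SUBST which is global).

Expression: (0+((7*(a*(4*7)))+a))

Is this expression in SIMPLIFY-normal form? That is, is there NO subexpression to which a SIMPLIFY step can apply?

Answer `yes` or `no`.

Answer: no

Derivation:
Expression: (0+((7*(a*(4*7)))+a))
Scanning for simplifiable subexpressions (pre-order)...
  at root: (0+((7*(a*(4*7)))+a)) (SIMPLIFIABLE)
  at R: ((7*(a*(4*7)))+a) (not simplifiable)
  at RL: (7*(a*(4*7))) (not simplifiable)
  at RLR: (a*(4*7)) (not simplifiable)
  at RLRR: (4*7) (SIMPLIFIABLE)
Found simplifiable subexpr at path root: (0+((7*(a*(4*7)))+a))
One SIMPLIFY step would give: ((7*(a*(4*7)))+a)
-> NOT in normal form.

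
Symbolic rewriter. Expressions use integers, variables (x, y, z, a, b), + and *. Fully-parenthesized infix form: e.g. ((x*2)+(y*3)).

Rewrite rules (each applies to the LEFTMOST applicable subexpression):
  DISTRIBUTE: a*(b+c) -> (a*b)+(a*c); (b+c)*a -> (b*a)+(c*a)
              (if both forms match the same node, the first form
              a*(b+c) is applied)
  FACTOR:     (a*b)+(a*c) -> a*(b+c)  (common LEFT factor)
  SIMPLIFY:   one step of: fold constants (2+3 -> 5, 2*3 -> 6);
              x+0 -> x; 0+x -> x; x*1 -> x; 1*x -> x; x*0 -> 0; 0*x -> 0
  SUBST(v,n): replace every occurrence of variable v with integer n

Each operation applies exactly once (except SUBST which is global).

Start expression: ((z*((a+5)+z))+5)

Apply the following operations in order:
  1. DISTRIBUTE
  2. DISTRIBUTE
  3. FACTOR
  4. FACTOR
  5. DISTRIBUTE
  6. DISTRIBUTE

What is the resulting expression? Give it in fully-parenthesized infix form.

Start: ((z*((a+5)+z))+5)
Apply DISTRIBUTE at L (target: (z*((a+5)+z))): ((z*((a+5)+z))+5) -> (((z*(a+5))+(z*z))+5)
Apply DISTRIBUTE at LL (target: (z*(a+5))): (((z*(a+5))+(z*z))+5) -> ((((z*a)+(z*5))+(z*z))+5)
Apply FACTOR at LL (target: ((z*a)+(z*5))): ((((z*a)+(z*5))+(z*z))+5) -> (((z*(a+5))+(z*z))+5)
Apply FACTOR at L (target: ((z*(a+5))+(z*z))): (((z*(a+5))+(z*z))+5) -> ((z*((a+5)+z))+5)
Apply DISTRIBUTE at L (target: (z*((a+5)+z))): ((z*((a+5)+z))+5) -> (((z*(a+5))+(z*z))+5)
Apply DISTRIBUTE at LL (target: (z*(a+5))): (((z*(a+5))+(z*z))+5) -> ((((z*a)+(z*5))+(z*z))+5)

Answer: ((((z*a)+(z*5))+(z*z))+5)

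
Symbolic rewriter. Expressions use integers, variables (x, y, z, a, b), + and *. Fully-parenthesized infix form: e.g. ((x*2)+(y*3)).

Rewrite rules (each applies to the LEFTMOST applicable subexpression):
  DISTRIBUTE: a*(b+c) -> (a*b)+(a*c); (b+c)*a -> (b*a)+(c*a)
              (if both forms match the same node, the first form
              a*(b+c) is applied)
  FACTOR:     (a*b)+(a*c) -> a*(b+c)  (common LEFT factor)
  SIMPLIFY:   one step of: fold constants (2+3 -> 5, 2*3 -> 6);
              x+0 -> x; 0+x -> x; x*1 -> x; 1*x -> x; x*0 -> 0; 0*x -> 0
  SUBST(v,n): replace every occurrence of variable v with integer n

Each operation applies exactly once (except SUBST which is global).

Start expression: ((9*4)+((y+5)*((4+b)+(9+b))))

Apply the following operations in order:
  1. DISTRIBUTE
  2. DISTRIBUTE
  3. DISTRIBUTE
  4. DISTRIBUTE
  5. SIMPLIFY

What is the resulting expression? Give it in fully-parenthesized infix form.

Answer: (36+((((y*4)+(5*4))+((y*b)+(5*b)))+((y+5)*(9+b))))

Derivation:
Start: ((9*4)+((y+5)*((4+b)+(9+b))))
Apply DISTRIBUTE at R (target: ((y+5)*((4+b)+(9+b)))): ((9*4)+((y+5)*((4+b)+(9+b)))) -> ((9*4)+(((y+5)*(4+b))+((y+5)*(9+b))))
Apply DISTRIBUTE at RL (target: ((y+5)*(4+b))): ((9*4)+(((y+5)*(4+b))+((y+5)*(9+b)))) -> ((9*4)+((((y+5)*4)+((y+5)*b))+((y+5)*(9+b))))
Apply DISTRIBUTE at RLL (target: ((y+5)*4)): ((9*4)+((((y+5)*4)+((y+5)*b))+((y+5)*(9+b)))) -> ((9*4)+((((y*4)+(5*4))+((y+5)*b))+((y+5)*(9+b))))
Apply DISTRIBUTE at RLR (target: ((y+5)*b)): ((9*4)+((((y*4)+(5*4))+((y+5)*b))+((y+5)*(9+b)))) -> ((9*4)+((((y*4)+(5*4))+((y*b)+(5*b)))+((y+5)*(9+b))))
Apply SIMPLIFY at L (target: (9*4)): ((9*4)+((((y*4)+(5*4))+((y*b)+(5*b)))+((y+5)*(9+b)))) -> (36+((((y*4)+(5*4))+((y*b)+(5*b)))+((y+5)*(9+b))))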